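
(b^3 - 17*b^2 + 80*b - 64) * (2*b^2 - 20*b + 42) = 2*b^5 - 54*b^4 + 542*b^3 - 2442*b^2 + 4640*b - 2688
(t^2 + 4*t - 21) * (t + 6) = t^3 + 10*t^2 + 3*t - 126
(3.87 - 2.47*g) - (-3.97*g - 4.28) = 1.5*g + 8.15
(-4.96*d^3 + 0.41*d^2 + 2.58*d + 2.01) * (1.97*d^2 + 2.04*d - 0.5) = -9.7712*d^5 - 9.3107*d^4 + 8.399*d^3 + 9.0179*d^2 + 2.8104*d - 1.005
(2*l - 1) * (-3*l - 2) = -6*l^2 - l + 2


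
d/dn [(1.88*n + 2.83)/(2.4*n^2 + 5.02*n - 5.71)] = (4.512*n^2 + 9.4376*n - (1.88*n + 2.83)*(4.8*n + 5.02) - 10.7348)/(2.4*n^2 + 5.02*n - 5.71)^2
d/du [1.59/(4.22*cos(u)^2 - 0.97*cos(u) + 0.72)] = (13.4196*cos(u) - 1.5423)*sin(u)/(4.22*cos(u)^2 - 0.97*cos(u) + 0.72)^2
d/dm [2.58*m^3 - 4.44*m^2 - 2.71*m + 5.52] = 7.74*m^2 - 8.88*m - 2.71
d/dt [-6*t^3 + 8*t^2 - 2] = 2*t*(8 - 9*t)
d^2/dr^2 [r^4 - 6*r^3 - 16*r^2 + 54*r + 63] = 12*r^2 - 36*r - 32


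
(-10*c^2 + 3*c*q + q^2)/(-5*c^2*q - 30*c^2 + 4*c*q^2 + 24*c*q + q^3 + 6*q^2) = (-2*c + q)/(-c*q - 6*c + q^2 + 6*q)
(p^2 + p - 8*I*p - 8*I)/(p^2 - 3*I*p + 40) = (p + 1)/(p + 5*I)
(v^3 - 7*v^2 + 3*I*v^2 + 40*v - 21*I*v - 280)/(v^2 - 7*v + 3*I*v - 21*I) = (v^2 + 3*I*v + 40)/(v + 3*I)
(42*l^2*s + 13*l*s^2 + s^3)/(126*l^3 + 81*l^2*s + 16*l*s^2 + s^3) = s/(3*l + s)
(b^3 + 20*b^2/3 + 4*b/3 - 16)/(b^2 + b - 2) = (b^2 + 14*b/3 - 8)/(b - 1)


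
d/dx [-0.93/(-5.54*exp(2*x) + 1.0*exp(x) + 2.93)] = (0.93 - 10.3044*exp(x))*exp(x)/(-5.54*exp(2*x) + 1.0*exp(x) + 2.93)^2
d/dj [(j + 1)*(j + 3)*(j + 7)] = 3*j^2 + 22*j + 31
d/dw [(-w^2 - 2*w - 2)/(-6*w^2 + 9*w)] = (-7*w^2 - 8*w + 6)/(3*w^2*(4*w^2 - 12*w + 9))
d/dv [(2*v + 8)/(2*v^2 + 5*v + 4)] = 2*(2*v^2 + 5*v - (v + 4)*(4*v + 5) + 4)/(2*v^2 + 5*v + 4)^2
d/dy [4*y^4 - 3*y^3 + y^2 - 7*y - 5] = 16*y^3 - 9*y^2 + 2*y - 7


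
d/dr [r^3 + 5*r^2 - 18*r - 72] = 3*r^2 + 10*r - 18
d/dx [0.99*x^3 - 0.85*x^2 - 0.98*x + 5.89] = 2.97*x^2 - 1.7*x - 0.98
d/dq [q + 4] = 1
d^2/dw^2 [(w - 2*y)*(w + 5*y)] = 2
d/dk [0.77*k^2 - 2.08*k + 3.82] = 1.54*k - 2.08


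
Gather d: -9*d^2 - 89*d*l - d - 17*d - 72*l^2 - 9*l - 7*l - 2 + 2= -9*d^2 + d*(-89*l - 18) - 72*l^2 - 16*l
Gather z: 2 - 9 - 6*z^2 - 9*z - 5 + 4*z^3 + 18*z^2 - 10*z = 4*z^3 + 12*z^2 - 19*z - 12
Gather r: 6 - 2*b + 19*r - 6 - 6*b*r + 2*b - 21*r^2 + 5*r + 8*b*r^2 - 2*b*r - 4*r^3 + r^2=-4*r^3 + r^2*(8*b - 20) + r*(24 - 8*b)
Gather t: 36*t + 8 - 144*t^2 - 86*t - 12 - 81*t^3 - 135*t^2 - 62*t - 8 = -81*t^3 - 279*t^2 - 112*t - 12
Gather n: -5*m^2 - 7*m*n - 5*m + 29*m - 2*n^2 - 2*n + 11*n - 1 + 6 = -5*m^2 + 24*m - 2*n^2 + n*(9 - 7*m) + 5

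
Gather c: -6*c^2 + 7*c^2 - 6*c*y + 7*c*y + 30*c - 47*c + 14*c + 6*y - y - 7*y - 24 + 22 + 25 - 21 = c^2 + c*(y - 3) - 2*y + 2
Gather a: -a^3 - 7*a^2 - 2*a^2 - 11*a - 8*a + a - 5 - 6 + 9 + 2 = -a^3 - 9*a^2 - 18*a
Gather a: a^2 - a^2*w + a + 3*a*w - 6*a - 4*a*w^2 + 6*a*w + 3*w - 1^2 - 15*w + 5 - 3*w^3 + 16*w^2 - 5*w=a^2*(1 - w) + a*(-4*w^2 + 9*w - 5) - 3*w^3 + 16*w^2 - 17*w + 4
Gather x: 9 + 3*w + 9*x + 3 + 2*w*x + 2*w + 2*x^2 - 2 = 5*w + 2*x^2 + x*(2*w + 9) + 10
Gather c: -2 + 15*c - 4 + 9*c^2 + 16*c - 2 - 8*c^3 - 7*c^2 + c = -8*c^3 + 2*c^2 + 32*c - 8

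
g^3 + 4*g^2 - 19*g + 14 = (g - 2)*(g - 1)*(g + 7)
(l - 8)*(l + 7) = l^2 - l - 56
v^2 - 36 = (v - 6)*(v + 6)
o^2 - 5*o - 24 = (o - 8)*(o + 3)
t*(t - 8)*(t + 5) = t^3 - 3*t^2 - 40*t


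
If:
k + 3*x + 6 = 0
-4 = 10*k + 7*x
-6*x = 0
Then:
No Solution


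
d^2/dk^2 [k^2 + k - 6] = 2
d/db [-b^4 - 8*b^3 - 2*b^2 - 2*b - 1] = -4*b^3 - 24*b^2 - 4*b - 2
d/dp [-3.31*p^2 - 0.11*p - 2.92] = -6.62*p - 0.11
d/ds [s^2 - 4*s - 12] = 2*s - 4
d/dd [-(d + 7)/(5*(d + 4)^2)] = (d + 10)/(5*(d + 4)^3)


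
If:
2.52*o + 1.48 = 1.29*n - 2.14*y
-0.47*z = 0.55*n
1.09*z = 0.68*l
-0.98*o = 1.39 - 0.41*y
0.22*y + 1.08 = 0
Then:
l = 25.85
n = -13.78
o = -3.47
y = -4.91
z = 16.12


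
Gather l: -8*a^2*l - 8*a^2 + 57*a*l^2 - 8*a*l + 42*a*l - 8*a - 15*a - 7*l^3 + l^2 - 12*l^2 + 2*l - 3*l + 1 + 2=-8*a^2 - 23*a - 7*l^3 + l^2*(57*a - 11) + l*(-8*a^2 + 34*a - 1) + 3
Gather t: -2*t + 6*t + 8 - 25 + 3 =4*t - 14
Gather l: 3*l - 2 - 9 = 3*l - 11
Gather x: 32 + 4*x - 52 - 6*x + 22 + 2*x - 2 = 0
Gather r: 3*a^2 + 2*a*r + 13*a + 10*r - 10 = 3*a^2 + 13*a + r*(2*a + 10) - 10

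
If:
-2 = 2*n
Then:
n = -1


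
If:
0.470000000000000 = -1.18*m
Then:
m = -0.40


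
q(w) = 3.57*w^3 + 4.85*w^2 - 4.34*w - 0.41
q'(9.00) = 950.47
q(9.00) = 2955.91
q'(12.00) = 1654.30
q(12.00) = 6814.87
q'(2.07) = 61.63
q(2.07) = 43.05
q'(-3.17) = 72.53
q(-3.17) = -51.64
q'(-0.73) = -5.71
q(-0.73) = 3.95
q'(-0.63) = -6.20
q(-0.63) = 3.36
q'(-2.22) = 26.91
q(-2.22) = -5.93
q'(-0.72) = -5.77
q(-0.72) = 3.90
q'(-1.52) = 5.66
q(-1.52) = 4.86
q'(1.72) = 44.03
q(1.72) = 24.64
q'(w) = 10.71*w^2 + 9.7*w - 4.34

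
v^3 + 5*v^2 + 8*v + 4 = (v + 1)*(v + 2)^2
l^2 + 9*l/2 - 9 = (l - 3/2)*(l + 6)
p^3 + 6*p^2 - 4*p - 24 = (p - 2)*(p + 2)*(p + 6)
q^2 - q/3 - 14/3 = (q - 7/3)*(q + 2)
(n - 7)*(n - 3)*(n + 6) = n^3 - 4*n^2 - 39*n + 126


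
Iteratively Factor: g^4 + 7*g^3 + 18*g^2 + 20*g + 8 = (g + 2)*(g^3 + 5*g^2 + 8*g + 4) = (g + 2)^2*(g^2 + 3*g + 2) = (g + 1)*(g + 2)^2*(g + 2)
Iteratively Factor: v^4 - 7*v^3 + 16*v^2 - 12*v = (v - 2)*(v^3 - 5*v^2 + 6*v) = (v - 3)*(v - 2)*(v^2 - 2*v) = (v - 3)*(v - 2)^2*(v)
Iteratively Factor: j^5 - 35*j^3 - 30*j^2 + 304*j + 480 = (j + 3)*(j^4 - 3*j^3 - 26*j^2 + 48*j + 160) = (j - 5)*(j + 3)*(j^3 + 2*j^2 - 16*j - 32) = (j - 5)*(j + 3)*(j + 4)*(j^2 - 2*j - 8) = (j - 5)*(j + 2)*(j + 3)*(j + 4)*(j - 4)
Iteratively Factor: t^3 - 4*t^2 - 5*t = (t)*(t^2 - 4*t - 5) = t*(t + 1)*(t - 5)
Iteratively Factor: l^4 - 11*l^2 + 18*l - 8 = (l - 2)*(l^3 + 2*l^2 - 7*l + 4) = (l - 2)*(l - 1)*(l^2 + 3*l - 4) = (l - 2)*(l - 1)*(l + 4)*(l - 1)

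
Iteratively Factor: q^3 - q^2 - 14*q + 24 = (q - 3)*(q^2 + 2*q - 8) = (q - 3)*(q + 4)*(q - 2)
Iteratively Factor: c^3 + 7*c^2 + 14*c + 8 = (c + 1)*(c^2 + 6*c + 8) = (c + 1)*(c + 4)*(c + 2)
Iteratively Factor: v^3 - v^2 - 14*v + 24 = (v - 2)*(v^2 + v - 12) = (v - 2)*(v + 4)*(v - 3)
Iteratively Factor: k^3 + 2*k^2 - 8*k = (k - 2)*(k^2 + 4*k) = k*(k - 2)*(k + 4)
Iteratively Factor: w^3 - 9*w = (w + 3)*(w^2 - 3*w) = w*(w + 3)*(w - 3)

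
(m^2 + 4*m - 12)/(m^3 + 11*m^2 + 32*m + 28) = (m^2 + 4*m - 12)/(m^3 + 11*m^2 + 32*m + 28)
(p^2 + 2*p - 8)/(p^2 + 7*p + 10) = (p^2 + 2*p - 8)/(p^2 + 7*p + 10)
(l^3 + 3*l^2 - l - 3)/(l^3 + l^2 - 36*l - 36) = (l^2 + 2*l - 3)/(l^2 - 36)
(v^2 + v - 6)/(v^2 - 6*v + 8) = (v + 3)/(v - 4)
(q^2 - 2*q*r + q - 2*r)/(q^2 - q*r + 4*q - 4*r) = (q^2 - 2*q*r + q - 2*r)/(q^2 - q*r + 4*q - 4*r)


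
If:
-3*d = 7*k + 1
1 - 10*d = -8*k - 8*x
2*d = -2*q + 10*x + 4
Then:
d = 28*x/47 - 1/94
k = -12*x/47 - 13/94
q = 207*x/47 + 189/94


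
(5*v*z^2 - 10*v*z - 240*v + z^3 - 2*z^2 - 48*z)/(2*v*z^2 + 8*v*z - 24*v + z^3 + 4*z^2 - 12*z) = (5*v*z - 40*v + z^2 - 8*z)/(2*v*z - 4*v + z^2 - 2*z)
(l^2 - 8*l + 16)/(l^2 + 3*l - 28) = (l - 4)/(l + 7)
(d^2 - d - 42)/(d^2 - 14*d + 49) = (d + 6)/(d - 7)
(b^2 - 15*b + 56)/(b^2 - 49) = (b - 8)/(b + 7)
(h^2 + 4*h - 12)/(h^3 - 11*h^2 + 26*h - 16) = (h + 6)/(h^2 - 9*h + 8)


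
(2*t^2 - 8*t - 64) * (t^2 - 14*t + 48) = 2*t^4 - 36*t^3 + 144*t^2 + 512*t - 3072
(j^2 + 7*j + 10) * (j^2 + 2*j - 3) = j^4 + 9*j^3 + 21*j^2 - j - 30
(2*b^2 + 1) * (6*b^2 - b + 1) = 12*b^4 - 2*b^3 + 8*b^2 - b + 1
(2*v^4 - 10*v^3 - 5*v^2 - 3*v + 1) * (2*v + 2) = 4*v^5 - 16*v^4 - 30*v^3 - 16*v^2 - 4*v + 2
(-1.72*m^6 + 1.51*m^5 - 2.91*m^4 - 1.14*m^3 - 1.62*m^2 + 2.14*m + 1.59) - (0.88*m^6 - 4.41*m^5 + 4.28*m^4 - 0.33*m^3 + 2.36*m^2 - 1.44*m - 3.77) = -2.6*m^6 + 5.92*m^5 - 7.19*m^4 - 0.81*m^3 - 3.98*m^2 + 3.58*m + 5.36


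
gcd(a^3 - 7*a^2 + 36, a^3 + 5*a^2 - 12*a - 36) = a^2 - a - 6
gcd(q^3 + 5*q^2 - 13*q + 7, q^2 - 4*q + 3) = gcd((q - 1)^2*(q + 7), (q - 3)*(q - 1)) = q - 1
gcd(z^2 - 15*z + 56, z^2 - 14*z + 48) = z - 8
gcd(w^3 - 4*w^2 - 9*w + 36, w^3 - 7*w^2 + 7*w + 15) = w - 3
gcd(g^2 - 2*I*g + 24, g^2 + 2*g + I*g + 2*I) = 1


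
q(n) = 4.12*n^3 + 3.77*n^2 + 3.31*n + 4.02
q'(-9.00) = 936.61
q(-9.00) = -2723.88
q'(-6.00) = 403.03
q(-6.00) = -770.04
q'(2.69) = 113.03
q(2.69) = 120.40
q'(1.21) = 30.53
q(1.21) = 20.84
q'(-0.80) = 5.19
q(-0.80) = 1.68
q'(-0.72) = 4.29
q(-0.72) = 2.05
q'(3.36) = 168.18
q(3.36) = 213.99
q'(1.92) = 63.35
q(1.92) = 53.43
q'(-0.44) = 2.39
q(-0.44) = 2.94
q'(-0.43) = 2.35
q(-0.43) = 2.97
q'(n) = 12.36*n^2 + 7.54*n + 3.31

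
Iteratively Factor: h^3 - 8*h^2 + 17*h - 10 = (h - 1)*(h^2 - 7*h + 10) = (h - 2)*(h - 1)*(h - 5)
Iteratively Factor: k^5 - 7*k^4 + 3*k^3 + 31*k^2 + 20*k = (k - 5)*(k^4 - 2*k^3 - 7*k^2 - 4*k) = (k - 5)*(k + 1)*(k^3 - 3*k^2 - 4*k) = k*(k - 5)*(k + 1)*(k^2 - 3*k - 4) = k*(k - 5)*(k + 1)^2*(k - 4)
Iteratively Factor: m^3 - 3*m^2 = (m)*(m^2 - 3*m) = m*(m - 3)*(m)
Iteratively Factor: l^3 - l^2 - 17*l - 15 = (l + 3)*(l^2 - 4*l - 5) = (l + 1)*(l + 3)*(l - 5)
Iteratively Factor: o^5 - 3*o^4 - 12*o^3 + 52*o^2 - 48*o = (o + 4)*(o^4 - 7*o^3 + 16*o^2 - 12*o) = (o - 2)*(o + 4)*(o^3 - 5*o^2 + 6*o) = o*(o - 2)*(o + 4)*(o^2 - 5*o + 6) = o*(o - 3)*(o - 2)*(o + 4)*(o - 2)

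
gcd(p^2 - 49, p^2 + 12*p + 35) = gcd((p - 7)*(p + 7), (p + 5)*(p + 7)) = p + 7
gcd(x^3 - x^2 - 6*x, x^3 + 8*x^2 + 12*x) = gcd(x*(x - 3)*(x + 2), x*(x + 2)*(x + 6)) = x^2 + 2*x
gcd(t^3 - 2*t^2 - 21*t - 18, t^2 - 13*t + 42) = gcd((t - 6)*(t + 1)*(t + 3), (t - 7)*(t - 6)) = t - 6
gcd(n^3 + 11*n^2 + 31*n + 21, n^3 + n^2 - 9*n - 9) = n^2 + 4*n + 3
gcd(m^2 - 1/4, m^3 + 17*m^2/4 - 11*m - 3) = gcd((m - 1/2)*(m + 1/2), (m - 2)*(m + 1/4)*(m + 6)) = 1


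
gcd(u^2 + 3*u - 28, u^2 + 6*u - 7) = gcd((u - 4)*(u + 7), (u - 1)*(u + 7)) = u + 7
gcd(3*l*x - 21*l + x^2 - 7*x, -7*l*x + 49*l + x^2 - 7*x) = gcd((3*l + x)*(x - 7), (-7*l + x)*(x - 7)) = x - 7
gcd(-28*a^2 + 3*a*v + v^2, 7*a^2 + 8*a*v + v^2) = 7*a + v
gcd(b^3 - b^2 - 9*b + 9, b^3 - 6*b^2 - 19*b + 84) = b - 3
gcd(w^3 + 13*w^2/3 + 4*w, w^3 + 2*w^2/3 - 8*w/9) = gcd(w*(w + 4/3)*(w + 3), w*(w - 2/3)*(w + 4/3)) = w^2 + 4*w/3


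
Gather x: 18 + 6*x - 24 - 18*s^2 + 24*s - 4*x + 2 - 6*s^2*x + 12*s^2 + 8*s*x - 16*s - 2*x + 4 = -6*s^2 + 8*s + x*(-6*s^2 + 8*s)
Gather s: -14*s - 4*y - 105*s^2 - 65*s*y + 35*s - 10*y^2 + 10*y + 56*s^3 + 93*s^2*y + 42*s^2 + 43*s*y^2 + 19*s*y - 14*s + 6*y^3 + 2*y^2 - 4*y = 56*s^3 + s^2*(93*y - 63) + s*(43*y^2 - 46*y + 7) + 6*y^3 - 8*y^2 + 2*y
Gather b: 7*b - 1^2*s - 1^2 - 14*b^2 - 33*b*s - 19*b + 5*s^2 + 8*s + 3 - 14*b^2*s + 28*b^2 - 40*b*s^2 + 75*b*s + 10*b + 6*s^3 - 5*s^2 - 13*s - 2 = b^2*(14 - 14*s) + b*(-40*s^2 + 42*s - 2) + 6*s^3 - 6*s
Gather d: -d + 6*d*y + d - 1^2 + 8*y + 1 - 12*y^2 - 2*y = 6*d*y - 12*y^2 + 6*y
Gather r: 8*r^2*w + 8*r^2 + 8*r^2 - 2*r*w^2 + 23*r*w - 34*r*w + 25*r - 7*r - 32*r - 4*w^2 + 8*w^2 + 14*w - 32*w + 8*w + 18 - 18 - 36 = r^2*(8*w + 16) + r*(-2*w^2 - 11*w - 14) + 4*w^2 - 10*w - 36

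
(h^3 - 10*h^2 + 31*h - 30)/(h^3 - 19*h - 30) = (h^2 - 5*h + 6)/(h^2 + 5*h + 6)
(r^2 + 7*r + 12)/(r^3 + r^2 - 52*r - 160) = (r + 3)/(r^2 - 3*r - 40)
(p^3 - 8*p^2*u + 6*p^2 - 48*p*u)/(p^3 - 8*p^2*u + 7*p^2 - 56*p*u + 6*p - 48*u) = p/(p + 1)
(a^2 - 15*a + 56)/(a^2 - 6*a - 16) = (a - 7)/(a + 2)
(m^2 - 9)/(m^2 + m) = (m^2 - 9)/(m*(m + 1))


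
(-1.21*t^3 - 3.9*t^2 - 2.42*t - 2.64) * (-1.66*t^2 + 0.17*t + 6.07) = 2.0086*t^5 + 6.2683*t^4 - 3.9905*t^3 - 19.702*t^2 - 15.1382*t - 16.0248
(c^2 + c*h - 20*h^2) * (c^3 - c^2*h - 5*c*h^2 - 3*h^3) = c^5 - 26*c^3*h^2 + 12*c^2*h^3 + 97*c*h^4 + 60*h^5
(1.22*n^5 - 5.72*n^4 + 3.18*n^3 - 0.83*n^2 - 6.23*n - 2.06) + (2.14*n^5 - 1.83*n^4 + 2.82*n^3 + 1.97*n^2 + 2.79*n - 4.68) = 3.36*n^5 - 7.55*n^4 + 6.0*n^3 + 1.14*n^2 - 3.44*n - 6.74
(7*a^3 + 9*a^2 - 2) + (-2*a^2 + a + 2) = 7*a^3 + 7*a^2 + a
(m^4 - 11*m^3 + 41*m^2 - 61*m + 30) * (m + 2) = m^5 - 9*m^4 + 19*m^3 + 21*m^2 - 92*m + 60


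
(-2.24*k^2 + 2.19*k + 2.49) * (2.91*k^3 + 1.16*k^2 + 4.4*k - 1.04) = -6.5184*k^5 + 3.7745*k^4 - 0.069700000000001*k^3 + 14.854*k^2 + 8.6784*k - 2.5896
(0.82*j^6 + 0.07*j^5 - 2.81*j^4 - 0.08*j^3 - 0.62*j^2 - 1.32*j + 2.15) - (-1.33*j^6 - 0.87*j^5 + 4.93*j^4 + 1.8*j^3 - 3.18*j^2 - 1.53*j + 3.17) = 2.15*j^6 + 0.94*j^5 - 7.74*j^4 - 1.88*j^3 + 2.56*j^2 + 0.21*j - 1.02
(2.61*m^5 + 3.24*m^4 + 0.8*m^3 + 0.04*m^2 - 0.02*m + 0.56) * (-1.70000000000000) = -4.437*m^5 - 5.508*m^4 - 1.36*m^3 - 0.068*m^2 + 0.034*m - 0.952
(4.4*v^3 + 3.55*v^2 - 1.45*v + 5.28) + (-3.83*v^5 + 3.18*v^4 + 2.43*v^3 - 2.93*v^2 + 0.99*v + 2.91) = -3.83*v^5 + 3.18*v^4 + 6.83*v^3 + 0.62*v^2 - 0.46*v + 8.19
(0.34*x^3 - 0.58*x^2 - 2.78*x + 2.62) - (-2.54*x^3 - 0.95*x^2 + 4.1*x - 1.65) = 2.88*x^3 + 0.37*x^2 - 6.88*x + 4.27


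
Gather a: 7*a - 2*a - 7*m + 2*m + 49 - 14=5*a - 5*m + 35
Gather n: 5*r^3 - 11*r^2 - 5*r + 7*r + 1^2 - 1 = 5*r^3 - 11*r^2 + 2*r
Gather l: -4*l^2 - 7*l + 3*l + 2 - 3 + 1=-4*l^2 - 4*l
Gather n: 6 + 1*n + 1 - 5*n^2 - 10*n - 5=-5*n^2 - 9*n + 2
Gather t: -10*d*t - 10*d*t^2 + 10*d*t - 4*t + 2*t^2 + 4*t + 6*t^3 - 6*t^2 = 6*t^3 + t^2*(-10*d - 4)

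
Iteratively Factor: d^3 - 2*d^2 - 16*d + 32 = (d - 4)*(d^2 + 2*d - 8) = (d - 4)*(d - 2)*(d + 4)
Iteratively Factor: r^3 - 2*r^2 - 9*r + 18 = (r - 3)*(r^2 + r - 6) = (r - 3)*(r + 3)*(r - 2)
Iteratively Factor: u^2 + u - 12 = (u + 4)*(u - 3)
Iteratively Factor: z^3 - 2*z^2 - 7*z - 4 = (z + 1)*(z^2 - 3*z - 4) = (z + 1)^2*(z - 4)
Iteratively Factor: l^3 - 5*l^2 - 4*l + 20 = (l - 5)*(l^2 - 4) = (l - 5)*(l - 2)*(l + 2)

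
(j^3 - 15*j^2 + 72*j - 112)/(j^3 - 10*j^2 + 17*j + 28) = (j - 4)/(j + 1)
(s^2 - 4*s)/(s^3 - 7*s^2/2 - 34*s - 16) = 2*s*(4 - s)/(-2*s^3 + 7*s^2 + 68*s + 32)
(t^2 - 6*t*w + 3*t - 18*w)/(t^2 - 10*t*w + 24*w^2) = (t + 3)/(t - 4*w)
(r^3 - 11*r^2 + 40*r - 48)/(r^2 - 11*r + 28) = (r^2 - 7*r + 12)/(r - 7)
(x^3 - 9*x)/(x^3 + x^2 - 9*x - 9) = x/(x + 1)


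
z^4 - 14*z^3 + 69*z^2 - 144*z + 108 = (z - 6)*(z - 3)^2*(z - 2)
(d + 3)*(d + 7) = d^2 + 10*d + 21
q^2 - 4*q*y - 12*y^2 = (q - 6*y)*(q + 2*y)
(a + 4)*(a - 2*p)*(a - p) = a^3 - 3*a^2*p + 4*a^2 + 2*a*p^2 - 12*a*p + 8*p^2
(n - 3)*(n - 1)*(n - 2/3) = n^3 - 14*n^2/3 + 17*n/3 - 2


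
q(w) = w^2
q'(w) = 2*w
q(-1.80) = 3.24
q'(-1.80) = -3.60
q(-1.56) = 2.43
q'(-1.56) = -3.12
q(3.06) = 9.36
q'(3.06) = 6.12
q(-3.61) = 13.03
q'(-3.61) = -7.22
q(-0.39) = 0.15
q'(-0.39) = -0.78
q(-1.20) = 1.44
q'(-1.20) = -2.40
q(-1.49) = 2.22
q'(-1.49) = -2.98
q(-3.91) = 15.29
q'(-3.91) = -7.82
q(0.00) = 0.00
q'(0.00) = 0.00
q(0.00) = 0.00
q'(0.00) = 0.00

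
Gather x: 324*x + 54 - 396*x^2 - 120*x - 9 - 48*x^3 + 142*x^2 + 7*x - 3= -48*x^3 - 254*x^2 + 211*x + 42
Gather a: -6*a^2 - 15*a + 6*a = -6*a^2 - 9*a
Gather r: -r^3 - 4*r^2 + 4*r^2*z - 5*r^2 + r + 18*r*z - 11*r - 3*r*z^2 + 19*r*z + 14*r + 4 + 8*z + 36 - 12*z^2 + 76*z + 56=-r^3 + r^2*(4*z - 9) + r*(-3*z^2 + 37*z + 4) - 12*z^2 + 84*z + 96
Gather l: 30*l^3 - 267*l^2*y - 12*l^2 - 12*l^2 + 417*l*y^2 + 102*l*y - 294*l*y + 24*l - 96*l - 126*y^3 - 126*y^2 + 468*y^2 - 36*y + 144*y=30*l^3 + l^2*(-267*y - 24) + l*(417*y^2 - 192*y - 72) - 126*y^3 + 342*y^2 + 108*y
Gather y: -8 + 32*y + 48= 32*y + 40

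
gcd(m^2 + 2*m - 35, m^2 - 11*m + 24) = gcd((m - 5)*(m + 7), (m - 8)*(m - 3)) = 1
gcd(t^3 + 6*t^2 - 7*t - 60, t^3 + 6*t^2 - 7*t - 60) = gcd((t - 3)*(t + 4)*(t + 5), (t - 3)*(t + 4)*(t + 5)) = t^3 + 6*t^2 - 7*t - 60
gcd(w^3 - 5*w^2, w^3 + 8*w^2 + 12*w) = w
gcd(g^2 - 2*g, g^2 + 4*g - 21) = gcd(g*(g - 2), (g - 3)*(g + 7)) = 1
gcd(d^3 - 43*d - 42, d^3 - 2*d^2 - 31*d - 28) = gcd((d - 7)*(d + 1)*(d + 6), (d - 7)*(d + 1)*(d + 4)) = d^2 - 6*d - 7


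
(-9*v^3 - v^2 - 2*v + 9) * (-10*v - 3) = 90*v^4 + 37*v^3 + 23*v^2 - 84*v - 27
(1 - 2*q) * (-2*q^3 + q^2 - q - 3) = 4*q^4 - 4*q^3 + 3*q^2 + 5*q - 3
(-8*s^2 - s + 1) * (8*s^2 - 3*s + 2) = -64*s^4 + 16*s^3 - 5*s^2 - 5*s + 2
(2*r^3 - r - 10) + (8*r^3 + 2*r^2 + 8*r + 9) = 10*r^3 + 2*r^2 + 7*r - 1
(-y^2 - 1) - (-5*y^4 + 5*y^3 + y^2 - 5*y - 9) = 5*y^4 - 5*y^3 - 2*y^2 + 5*y + 8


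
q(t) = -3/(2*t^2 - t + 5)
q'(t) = -3*(1 - 4*t)/(2*t^2 - t + 5)^2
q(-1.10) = -0.35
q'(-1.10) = -0.22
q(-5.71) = -0.04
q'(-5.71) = -0.01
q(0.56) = -0.59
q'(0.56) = 0.14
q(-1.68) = -0.24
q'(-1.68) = -0.15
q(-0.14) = -0.58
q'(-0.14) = -0.17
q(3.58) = -0.11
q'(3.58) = 0.05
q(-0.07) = -0.59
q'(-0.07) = -0.15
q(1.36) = -0.41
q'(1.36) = 0.25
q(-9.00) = -0.02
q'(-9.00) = 0.00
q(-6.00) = -0.04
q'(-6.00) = -0.01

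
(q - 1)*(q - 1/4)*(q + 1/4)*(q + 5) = q^4 + 4*q^3 - 81*q^2/16 - q/4 + 5/16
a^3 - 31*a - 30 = (a - 6)*(a + 1)*(a + 5)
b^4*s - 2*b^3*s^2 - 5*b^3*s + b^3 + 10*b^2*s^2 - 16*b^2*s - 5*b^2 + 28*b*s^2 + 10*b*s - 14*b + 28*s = (b - 7)*(b + 2)*(b - 2*s)*(b*s + 1)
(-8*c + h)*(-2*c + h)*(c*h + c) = 16*c^3*h + 16*c^3 - 10*c^2*h^2 - 10*c^2*h + c*h^3 + c*h^2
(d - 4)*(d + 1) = d^2 - 3*d - 4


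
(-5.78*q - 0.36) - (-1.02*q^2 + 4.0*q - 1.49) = 1.02*q^2 - 9.78*q + 1.13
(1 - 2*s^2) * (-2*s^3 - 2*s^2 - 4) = 4*s^5 + 4*s^4 - 2*s^3 + 6*s^2 - 4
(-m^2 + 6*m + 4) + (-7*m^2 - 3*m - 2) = -8*m^2 + 3*m + 2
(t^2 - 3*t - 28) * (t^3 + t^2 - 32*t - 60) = t^5 - 2*t^4 - 63*t^3 + 8*t^2 + 1076*t + 1680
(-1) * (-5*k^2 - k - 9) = 5*k^2 + k + 9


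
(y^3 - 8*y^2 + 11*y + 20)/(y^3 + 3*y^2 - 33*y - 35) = (y - 4)/(y + 7)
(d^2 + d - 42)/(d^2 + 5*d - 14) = (d - 6)/(d - 2)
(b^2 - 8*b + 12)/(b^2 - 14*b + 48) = (b - 2)/(b - 8)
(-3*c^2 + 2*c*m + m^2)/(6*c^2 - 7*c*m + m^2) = (-3*c - m)/(6*c - m)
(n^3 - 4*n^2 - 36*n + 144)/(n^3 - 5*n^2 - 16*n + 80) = (n^2 - 36)/(n^2 - n - 20)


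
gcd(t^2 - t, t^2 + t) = t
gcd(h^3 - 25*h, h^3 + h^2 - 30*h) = h^2 - 5*h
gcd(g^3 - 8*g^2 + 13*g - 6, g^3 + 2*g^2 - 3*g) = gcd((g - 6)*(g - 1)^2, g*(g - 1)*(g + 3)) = g - 1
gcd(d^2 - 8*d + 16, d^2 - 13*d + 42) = 1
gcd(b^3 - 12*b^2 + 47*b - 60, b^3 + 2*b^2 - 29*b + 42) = b - 3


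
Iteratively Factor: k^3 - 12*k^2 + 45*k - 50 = (k - 5)*(k^2 - 7*k + 10) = (k - 5)*(k - 2)*(k - 5)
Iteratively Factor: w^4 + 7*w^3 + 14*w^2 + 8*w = (w)*(w^3 + 7*w^2 + 14*w + 8) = w*(w + 2)*(w^2 + 5*w + 4) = w*(w + 2)*(w + 4)*(w + 1)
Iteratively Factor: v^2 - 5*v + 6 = (v - 3)*(v - 2)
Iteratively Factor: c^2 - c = (c - 1)*(c)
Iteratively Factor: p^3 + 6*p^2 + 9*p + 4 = (p + 4)*(p^2 + 2*p + 1) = (p + 1)*(p + 4)*(p + 1)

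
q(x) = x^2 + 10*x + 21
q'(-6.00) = -2.00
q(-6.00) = -3.00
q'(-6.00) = -2.00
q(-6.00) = -3.00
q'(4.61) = 19.22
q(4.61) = 88.35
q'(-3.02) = 3.96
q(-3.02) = -0.08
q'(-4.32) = 1.36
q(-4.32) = -3.54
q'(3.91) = 17.82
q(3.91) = 75.39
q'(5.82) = 21.64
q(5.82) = 113.07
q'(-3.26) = 3.48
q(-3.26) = -0.97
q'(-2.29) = 5.42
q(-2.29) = 3.34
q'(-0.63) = 8.74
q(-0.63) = 15.10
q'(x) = 2*x + 10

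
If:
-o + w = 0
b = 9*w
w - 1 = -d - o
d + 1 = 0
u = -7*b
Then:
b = 9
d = -1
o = 1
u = -63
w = 1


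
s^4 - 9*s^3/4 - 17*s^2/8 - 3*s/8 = s*(s - 3)*(s + 1/4)*(s + 1/2)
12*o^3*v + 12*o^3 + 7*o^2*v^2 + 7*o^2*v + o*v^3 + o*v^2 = (3*o + v)*(4*o + v)*(o*v + o)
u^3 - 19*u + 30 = (u - 3)*(u - 2)*(u + 5)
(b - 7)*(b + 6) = b^2 - b - 42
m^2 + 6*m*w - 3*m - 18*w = (m - 3)*(m + 6*w)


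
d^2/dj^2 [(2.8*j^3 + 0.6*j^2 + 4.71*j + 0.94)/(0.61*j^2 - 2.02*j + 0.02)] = (27.765742*j^3 + 1.376004*j^2 - 7.28766000000001*j + 8.029264)/(0.226981*j^6 - 2.254926*j^5 + 7.489458*j^4 - 8.390272*j^3 + 0.245556*j^2 - 0.002424*j + 8.0e-6)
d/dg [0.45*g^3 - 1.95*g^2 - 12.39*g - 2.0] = 1.35*g^2 - 3.9*g - 12.39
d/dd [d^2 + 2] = 2*d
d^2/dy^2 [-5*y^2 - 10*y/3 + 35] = -10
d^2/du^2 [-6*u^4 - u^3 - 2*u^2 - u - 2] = -72*u^2 - 6*u - 4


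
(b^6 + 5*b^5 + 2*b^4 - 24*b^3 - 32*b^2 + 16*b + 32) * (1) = b^6 + 5*b^5 + 2*b^4 - 24*b^3 - 32*b^2 + 16*b + 32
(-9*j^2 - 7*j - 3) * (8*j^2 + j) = -72*j^4 - 65*j^3 - 31*j^2 - 3*j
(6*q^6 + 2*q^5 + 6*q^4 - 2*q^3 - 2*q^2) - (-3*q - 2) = 6*q^6 + 2*q^5 + 6*q^4 - 2*q^3 - 2*q^2 + 3*q + 2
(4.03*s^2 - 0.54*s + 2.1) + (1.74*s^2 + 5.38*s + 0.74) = 5.77*s^2 + 4.84*s + 2.84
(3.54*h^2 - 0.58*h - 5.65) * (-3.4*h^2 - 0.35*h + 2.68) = -12.036*h^4 + 0.733*h^3 + 28.9002*h^2 + 0.4231*h - 15.142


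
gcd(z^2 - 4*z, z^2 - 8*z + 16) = z - 4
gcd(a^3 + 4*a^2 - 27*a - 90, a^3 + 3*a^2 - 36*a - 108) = a^2 + 9*a + 18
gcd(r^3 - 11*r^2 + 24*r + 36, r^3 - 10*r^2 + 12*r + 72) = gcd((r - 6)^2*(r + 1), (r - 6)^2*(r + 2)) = r^2 - 12*r + 36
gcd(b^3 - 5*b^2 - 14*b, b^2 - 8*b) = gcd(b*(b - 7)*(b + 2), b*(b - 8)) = b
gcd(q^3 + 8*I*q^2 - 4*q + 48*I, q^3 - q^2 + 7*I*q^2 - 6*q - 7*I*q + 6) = q + 6*I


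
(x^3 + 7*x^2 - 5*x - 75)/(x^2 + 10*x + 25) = x - 3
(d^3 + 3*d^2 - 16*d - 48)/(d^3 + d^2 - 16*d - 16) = (d + 3)/(d + 1)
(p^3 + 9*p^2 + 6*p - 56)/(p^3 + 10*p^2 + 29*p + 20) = (p^2 + 5*p - 14)/(p^2 + 6*p + 5)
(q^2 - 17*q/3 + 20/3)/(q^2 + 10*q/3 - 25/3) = (q - 4)/(q + 5)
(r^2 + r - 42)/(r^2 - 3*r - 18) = (r + 7)/(r + 3)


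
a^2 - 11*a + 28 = (a - 7)*(a - 4)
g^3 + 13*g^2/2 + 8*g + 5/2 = (g + 1/2)*(g + 1)*(g + 5)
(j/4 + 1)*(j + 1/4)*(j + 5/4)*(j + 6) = j^4/4 + 23*j^3/8 + 629*j^2/64 + 313*j/32 + 15/8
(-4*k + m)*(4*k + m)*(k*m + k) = -16*k^3*m - 16*k^3 + k*m^3 + k*m^2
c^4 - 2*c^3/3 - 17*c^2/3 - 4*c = c*(c - 3)*(c + 1)*(c + 4/3)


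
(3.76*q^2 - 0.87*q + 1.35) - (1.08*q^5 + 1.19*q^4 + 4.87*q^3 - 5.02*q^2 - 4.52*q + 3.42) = -1.08*q^5 - 1.19*q^4 - 4.87*q^3 + 8.78*q^2 + 3.65*q - 2.07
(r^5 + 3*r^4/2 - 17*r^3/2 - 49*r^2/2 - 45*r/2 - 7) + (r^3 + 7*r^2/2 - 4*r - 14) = r^5 + 3*r^4/2 - 15*r^3/2 - 21*r^2 - 53*r/2 - 21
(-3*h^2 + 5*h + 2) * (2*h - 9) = -6*h^3 + 37*h^2 - 41*h - 18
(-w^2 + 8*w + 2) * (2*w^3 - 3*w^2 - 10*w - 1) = -2*w^5 + 19*w^4 - 10*w^3 - 85*w^2 - 28*w - 2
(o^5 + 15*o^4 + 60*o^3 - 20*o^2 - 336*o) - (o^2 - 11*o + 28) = o^5 + 15*o^4 + 60*o^3 - 21*o^2 - 325*o - 28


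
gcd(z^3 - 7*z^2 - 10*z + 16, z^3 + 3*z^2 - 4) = z^2 + z - 2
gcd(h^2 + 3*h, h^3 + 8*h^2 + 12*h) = h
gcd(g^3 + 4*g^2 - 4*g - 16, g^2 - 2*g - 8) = g + 2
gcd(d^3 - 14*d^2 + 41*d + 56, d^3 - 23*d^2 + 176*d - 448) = d^2 - 15*d + 56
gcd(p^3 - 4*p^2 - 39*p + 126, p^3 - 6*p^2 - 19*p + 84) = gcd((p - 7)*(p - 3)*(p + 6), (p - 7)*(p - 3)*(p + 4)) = p^2 - 10*p + 21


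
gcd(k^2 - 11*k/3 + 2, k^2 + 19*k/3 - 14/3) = k - 2/3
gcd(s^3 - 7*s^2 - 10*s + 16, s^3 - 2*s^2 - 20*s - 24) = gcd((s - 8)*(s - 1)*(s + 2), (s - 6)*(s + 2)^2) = s + 2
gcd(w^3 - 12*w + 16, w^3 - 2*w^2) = w - 2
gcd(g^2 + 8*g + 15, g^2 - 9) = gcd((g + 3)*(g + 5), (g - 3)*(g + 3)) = g + 3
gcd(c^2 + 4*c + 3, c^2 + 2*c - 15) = 1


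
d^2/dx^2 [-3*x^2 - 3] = -6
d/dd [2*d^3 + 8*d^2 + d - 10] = 6*d^2 + 16*d + 1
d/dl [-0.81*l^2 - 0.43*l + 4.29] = -1.62*l - 0.43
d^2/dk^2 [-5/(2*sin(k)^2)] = 5*(2*sin(k)^2 - 3)/sin(k)^4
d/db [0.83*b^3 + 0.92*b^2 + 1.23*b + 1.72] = 2.49*b^2 + 1.84*b + 1.23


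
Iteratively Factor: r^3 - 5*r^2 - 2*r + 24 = (r - 3)*(r^2 - 2*r - 8) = (r - 3)*(r + 2)*(r - 4)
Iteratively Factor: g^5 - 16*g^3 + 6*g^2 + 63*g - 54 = (g + 3)*(g^4 - 3*g^3 - 7*g^2 + 27*g - 18) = (g + 3)^2*(g^3 - 6*g^2 + 11*g - 6) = (g - 1)*(g + 3)^2*(g^2 - 5*g + 6) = (g - 3)*(g - 1)*(g + 3)^2*(g - 2)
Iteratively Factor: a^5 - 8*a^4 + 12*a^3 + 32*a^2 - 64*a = (a - 4)*(a^4 - 4*a^3 - 4*a^2 + 16*a) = a*(a - 4)*(a^3 - 4*a^2 - 4*a + 16) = a*(a - 4)*(a - 2)*(a^2 - 2*a - 8) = a*(a - 4)^2*(a - 2)*(a + 2)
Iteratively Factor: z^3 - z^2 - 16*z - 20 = (z + 2)*(z^2 - 3*z - 10) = (z + 2)^2*(z - 5)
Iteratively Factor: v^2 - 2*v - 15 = (v - 5)*(v + 3)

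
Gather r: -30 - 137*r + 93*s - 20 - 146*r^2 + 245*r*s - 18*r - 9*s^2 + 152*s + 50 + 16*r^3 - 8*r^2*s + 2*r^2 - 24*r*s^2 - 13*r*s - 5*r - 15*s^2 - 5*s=16*r^3 + r^2*(-8*s - 144) + r*(-24*s^2 + 232*s - 160) - 24*s^2 + 240*s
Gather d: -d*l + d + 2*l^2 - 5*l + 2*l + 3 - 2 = d*(1 - l) + 2*l^2 - 3*l + 1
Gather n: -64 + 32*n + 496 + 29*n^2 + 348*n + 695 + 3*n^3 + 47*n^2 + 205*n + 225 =3*n^3 + 76*n^2 + 585*n + 1352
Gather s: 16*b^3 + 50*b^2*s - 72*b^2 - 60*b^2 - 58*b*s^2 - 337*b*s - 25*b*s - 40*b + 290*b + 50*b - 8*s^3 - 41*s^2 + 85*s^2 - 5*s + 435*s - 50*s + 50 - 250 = 16*b^3 - 132*b^2 + 300*b - 8*s^3 + s^2*(44 - 58*b) + s*(50*b^2 - 362*b + 380) - 200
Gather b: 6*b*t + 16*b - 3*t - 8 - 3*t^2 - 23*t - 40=b*(6*t + 16) - 3*t^2 - 26*t - 48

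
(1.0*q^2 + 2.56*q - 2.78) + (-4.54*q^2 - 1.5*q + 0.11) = -3.54*q^2 + 1.06*q - 2.67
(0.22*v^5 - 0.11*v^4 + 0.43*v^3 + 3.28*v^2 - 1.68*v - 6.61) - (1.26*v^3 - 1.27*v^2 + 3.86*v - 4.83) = 0.22*v^5 - 0.11*v^4 - 0.83*v^3 + 4.55*v^2 - 5.54*v - 1.78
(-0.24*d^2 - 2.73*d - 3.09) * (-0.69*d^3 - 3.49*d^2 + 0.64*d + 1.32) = 0.1656*d^5 + 2.7213*d^4 + 11.5062*d^3 + 8.7201*d^2 - 5.5812*d - 4.0788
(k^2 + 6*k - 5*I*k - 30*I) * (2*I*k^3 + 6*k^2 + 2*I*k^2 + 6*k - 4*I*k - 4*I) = 2*I*k^5 + 16*k^4 + 14*I*k^4 + 112*k^3 - 22*I*k^3 + 76*k^2 - 238*I*k^2 - 140*k - 204*I*k - 120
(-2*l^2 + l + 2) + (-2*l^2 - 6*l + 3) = -4*l^2 - 5*l + 5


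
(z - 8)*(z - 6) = z^2 - 14*z + 48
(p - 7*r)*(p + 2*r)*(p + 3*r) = p^3 - 2*p^2*r - 29*p*r^2 - 42*r^3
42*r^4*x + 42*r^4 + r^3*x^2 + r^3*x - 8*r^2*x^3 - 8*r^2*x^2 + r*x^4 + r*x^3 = (-7*r + x)*(-3*r + x)*(2*r + x)*(r*x + r)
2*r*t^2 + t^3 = t^2*(2*r + t)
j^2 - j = j*(j - 1)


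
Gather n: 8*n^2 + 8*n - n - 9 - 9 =8*n^2 + 7*n - 18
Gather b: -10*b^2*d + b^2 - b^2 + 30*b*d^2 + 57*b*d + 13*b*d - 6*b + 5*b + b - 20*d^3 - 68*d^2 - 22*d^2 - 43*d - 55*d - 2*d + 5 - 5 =-10*b^2*d + b*(30*d^2 + 70*d) - 20*d^3 - 90*d^2 - 100*d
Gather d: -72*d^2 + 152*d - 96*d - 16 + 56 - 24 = -72*d^2 + 56*d + 16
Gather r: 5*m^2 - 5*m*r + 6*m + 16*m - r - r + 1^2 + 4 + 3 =5*m^2 + 22*m + r*(-5*m - 2) + 8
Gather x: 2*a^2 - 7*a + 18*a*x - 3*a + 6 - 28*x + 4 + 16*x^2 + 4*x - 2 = 2*a^2 - 10*a + 16*x^2 + x*(18*a - 24) + 8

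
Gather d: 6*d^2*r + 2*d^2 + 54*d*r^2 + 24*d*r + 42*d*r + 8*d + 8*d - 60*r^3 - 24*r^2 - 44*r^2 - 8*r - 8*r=d^2*(6*r + 2) + d*(54*r^2 + 66*r + 16) - 60*r^3 - 68*r^2 - 16*r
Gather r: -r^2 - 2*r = -r^2 - 2*r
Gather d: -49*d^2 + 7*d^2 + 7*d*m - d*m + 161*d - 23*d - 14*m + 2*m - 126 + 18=-42*d^2 + d*(6*m + 138) - 12*m - 108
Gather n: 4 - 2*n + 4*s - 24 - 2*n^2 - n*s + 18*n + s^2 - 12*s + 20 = -2*n^2 + n*(16 - s) + s^2 - 8*s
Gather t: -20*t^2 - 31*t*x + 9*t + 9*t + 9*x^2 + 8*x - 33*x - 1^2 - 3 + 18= -20*t^2 + t*(18 - 31*x) + 9*x^2 - 25*x + 14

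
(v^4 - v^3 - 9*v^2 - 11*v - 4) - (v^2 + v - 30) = v^4 - v^3 - 10*v^2 - 12*v + 26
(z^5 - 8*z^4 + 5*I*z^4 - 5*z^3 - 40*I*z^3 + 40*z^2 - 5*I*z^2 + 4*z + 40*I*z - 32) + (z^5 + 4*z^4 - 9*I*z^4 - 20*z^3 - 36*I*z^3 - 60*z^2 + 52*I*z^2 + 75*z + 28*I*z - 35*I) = 2*z^5 - 4*z^4 - 4*I*z^4 - 25*z^3 - 76*I*z^3 - 20*z^2 + 47*I*z^2 + 79*z + 68*I*z - 32 - 35*I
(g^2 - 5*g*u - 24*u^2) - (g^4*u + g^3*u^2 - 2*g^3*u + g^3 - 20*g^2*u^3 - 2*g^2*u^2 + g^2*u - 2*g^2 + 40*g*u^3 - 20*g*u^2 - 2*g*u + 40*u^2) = -g^4*u - g^3*u^2 + 2*g^3*u - g^3 + 20*g^2*u^3 + 2*g^2*u^2 - g^2*u + 3*g^2 - 40*g*u^3 + 20*g*u^2 - 3*g*u - 64*u^2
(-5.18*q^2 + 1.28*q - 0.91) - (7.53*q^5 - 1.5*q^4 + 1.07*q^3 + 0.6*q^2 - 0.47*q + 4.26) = -7.53*q^5 + 1.5*q^4 - 1.07*q^3 - 5.78*q^2 + 1.75*q - 5.17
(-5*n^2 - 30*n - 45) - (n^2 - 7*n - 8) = -6*n^2 - 23*n - 37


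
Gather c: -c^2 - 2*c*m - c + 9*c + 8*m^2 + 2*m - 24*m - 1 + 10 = -c^2 + c*(8 - 2*m) + 8*m^2 - 22*m + 9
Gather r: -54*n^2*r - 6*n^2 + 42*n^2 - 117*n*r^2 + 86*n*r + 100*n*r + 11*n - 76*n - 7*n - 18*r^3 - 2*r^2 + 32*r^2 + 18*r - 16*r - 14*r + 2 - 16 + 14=36*n^2 - 72*n - 18*r^3 + r^2*(30 - 117*n) + r*(-54*n^2 + 186*n - 12)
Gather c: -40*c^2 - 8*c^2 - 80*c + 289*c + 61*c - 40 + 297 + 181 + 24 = -48*c^2 + 270*c + 462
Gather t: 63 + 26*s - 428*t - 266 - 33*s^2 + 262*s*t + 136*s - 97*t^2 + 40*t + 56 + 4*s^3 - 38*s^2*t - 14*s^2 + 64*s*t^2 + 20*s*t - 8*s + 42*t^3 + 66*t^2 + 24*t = 4*s^3 - 47*s^2 + 154*s + 42*t^3 + t^2*(64*s - 31) + t*(-38*s^2 + 282*s - 364) - 147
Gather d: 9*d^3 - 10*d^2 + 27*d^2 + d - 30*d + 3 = 9*d^3 + 17*d^2 - 29*d + 3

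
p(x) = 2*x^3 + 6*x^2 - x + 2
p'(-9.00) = 377.00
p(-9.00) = -961.00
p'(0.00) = -1.00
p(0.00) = 2.00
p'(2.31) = 58.74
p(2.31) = 56.36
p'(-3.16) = 20.99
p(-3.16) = 1.96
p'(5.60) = 254.36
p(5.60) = 535.79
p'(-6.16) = 152.75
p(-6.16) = -231.66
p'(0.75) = 11.38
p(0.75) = 5.47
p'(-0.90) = -6.94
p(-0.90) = 6.30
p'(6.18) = 302.31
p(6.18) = 697.03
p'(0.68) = 9.93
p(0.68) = 4.72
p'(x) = 6*x^2 + 12*x - 1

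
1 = 1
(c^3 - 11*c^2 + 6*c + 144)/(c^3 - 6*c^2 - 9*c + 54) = (c - 8)/(c - 3)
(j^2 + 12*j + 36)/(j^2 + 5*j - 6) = (j + 6)/(j - 1)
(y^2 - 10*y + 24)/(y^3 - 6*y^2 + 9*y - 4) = (y - 6)/(y^2 - 2*y + 1)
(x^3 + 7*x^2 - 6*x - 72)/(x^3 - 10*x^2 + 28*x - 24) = (x^3 + 7*x^2 - 6*x - 72)/(x^3 - 10*x^2 + 28*x - 24)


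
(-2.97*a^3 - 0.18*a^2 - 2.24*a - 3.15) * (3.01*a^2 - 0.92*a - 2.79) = -8.9397*a^5 + 2.1906*a^4 + 1.7095*a^3 - 6.9185*a^2 + 9.1476*a + 8.7885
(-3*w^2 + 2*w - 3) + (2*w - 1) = -3*w^2 + 4*w - 4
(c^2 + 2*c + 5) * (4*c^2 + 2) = 4*c^4 + 8*c^3 + 22*c^2 + 4*c + 10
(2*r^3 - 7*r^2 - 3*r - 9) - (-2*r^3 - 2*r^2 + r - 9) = 4*r^3 - 5*r^2 - 4*r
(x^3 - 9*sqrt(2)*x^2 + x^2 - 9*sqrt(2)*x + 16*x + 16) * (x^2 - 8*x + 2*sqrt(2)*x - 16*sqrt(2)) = x^5 - 7*sqrt(2)*x^4 - 7*x^4 - 28*x^3 + 49*sqrt(2)*x^3 + 88*sqrt(2)*x^2 + 140*x^2 - 224*sqrt(2)*x + 160*x - 256*sqrt(2)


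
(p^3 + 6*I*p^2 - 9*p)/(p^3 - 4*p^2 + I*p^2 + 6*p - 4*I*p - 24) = p*(p + 3*I)/(p^2 - 2*p*(2 + I) + 8*I)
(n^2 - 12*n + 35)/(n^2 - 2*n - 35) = (n - 5)/(n + 5)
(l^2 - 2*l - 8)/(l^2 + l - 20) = (l + 2)/(l + 5)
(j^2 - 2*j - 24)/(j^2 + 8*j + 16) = (j - 6)/(j + 4)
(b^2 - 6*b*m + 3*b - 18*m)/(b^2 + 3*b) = (b - 6*m)/b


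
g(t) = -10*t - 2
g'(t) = -10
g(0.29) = -4.90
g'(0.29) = -10.00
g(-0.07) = -1.30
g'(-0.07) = -10.00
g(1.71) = -19.10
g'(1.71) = -10.00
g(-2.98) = 27.80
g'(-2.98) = -10.00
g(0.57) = -7.70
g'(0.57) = -10.00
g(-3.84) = 36.40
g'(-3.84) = -10.00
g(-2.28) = 20.80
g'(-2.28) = -10.00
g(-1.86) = 16.60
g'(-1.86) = -10.00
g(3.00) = -32.00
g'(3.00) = -10.00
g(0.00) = -2.00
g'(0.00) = -10.00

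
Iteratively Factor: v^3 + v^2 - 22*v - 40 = (v - 5)*(v^2 + 6*v + 8) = (v - 5)*(v + 2)*(v + 4)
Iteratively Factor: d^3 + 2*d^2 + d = (d)*(d^2 + 2*d + 1) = d*(d + 1)*(d + 1)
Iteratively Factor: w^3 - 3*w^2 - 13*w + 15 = (w - 5)*(w^2 + 2*w - 3) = (w - 5)*(w + 3)*(w - 1)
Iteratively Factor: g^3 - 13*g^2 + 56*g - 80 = (g - 5)*(g^2 - 8*g + 16) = (g - 5)*(g - 4)*(g - 4)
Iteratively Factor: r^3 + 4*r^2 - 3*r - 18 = (r - 2)*(r^2 + 6*r + 9) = (r - 2)*(r + 3)*(r + 3)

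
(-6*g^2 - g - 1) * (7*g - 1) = -42*g^3 - g^2 - 6*g + 1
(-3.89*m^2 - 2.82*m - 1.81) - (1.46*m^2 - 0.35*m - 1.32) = -5.35*m^2 - 2.47*m - 0.49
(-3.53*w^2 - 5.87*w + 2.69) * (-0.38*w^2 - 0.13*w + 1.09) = 1.3414*w^4 + 2.6895*w^3 - 4.1068*w^2 - 6.748*w + 2.9321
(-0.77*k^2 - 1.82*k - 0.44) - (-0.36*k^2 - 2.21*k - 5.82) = -0.41*k^2 + 0.39*k + 5.38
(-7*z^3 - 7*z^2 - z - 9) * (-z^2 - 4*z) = 7*z^5 + 35*z^4 + 29*z^3 + 13*z^2 + 36*z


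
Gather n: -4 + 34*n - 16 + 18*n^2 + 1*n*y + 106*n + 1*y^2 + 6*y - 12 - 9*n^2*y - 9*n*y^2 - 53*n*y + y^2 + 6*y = n^2*(18 - 9*y) + n*(-9*y^2 - 52*y + 140) + 2*y^2 + 12*y - 32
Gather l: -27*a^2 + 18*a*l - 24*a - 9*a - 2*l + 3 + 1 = -27*a^2 - 33*a + l*(18*a - 2) + 4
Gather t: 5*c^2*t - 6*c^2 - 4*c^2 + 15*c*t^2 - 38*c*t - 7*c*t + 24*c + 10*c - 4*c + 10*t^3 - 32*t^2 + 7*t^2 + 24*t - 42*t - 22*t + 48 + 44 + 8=-10*c^2 + 30*c + 10*t^3 + t^2*(15*c - 25) + t*(5*c^2 - 45*c - 40) + 100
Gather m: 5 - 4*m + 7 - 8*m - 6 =6 - 12*m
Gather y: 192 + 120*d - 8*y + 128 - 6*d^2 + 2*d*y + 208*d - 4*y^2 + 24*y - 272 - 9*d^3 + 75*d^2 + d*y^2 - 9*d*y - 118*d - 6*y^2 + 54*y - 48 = -9*d^3 + 69*d^2 + 210*d + y^2*(d - 10) + y*(70 - 7*d)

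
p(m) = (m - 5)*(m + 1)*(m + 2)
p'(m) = (m - 5)*(m + 1) + (m - 5)*(m + 2) + (m + 1)*(m + 2)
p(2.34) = -38.56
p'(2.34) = -5.93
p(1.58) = -31.59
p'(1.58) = -11.83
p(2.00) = -36.00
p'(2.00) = -9.00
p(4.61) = -14.46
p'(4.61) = 32.32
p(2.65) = -39.89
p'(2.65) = -2.53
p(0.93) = -23.02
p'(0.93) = -14.13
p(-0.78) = -1.55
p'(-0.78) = -8.05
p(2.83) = -40.14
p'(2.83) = -0.29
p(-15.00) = -3640.00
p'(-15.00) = 722.00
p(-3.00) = -16.00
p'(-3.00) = 26.00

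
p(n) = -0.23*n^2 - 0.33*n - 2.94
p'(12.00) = -5.85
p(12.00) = -40.02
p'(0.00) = -0.33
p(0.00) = -2.94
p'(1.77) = -1.14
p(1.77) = -4.24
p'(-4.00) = 1.51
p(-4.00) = -5.30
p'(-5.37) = 2.14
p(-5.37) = -7.80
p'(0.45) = -0.54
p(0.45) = -3.14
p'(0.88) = -0.73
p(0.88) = -3.41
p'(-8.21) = 3.45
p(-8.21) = -15.73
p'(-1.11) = 0.18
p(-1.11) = -2.86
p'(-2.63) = 0.88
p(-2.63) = -3.66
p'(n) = -0.46*n - 0.33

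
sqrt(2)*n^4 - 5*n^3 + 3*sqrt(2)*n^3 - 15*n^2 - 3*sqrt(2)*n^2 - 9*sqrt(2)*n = n*(n + 3)*(n - 3*sqrt(2))*(sqrt(2)*n + 1)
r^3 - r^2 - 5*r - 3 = (r - 3)*(r + 1)^2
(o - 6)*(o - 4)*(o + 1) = o^3 - 9*o^2 + 14*o + 24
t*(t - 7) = t^2 - 7*t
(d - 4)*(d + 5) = d^2 + d - 20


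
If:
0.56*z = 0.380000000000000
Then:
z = 0.68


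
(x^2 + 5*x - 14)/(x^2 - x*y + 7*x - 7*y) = (x - 2)/(x - y)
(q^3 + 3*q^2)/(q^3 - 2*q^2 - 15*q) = q/(q - 5)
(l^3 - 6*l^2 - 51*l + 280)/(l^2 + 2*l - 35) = l - 8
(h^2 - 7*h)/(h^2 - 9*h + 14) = h/(h - 2)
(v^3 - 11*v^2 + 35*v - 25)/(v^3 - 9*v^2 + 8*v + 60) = (v^2 - 6*v + 5)/(v^2 - 4*v - 12)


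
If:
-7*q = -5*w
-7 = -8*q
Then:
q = 7/8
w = 49/40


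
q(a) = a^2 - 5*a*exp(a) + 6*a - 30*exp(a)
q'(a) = -5*a*exp(a) + 2*a - 35*exp(a) + 6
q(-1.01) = -14.13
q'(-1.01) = -6.93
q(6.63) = -47751.26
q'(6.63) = -51603.15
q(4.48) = -4576.55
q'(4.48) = -5049.71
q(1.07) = -95.49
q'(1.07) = -109.50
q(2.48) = -485.28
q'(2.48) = -555.06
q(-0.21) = -24.68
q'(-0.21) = -21.94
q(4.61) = -5281.77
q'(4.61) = -5817.88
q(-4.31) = -7.40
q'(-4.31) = -2.80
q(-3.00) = -9.75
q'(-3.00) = -1.00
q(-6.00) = 0.00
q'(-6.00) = -6.01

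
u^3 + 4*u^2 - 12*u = u*(u - 2)*(u + 6)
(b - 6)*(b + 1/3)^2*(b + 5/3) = b^4 - 11*b^3/3 - 115*b^2/9 - 193*b/27 - 10/9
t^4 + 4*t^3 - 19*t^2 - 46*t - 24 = (t - 4)*(t + 1)^2*(t + 6)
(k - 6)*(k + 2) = k^2 - 4*k - 12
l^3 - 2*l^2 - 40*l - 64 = (l - 8)*(l + 2)*(l + 4)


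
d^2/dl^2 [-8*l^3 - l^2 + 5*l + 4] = -48*l - 2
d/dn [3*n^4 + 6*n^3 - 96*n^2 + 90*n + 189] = 12*n^3 + 18*n^2 - 192*n + 90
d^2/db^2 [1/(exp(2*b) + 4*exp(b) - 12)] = 4*(-(exp(b) + 1)*(exp(2*b) + 4*exp(b) - 12) + 2*(exp(b) + 2)^2*exp(b))*exp(b)/(exp(2*b) + 4*exp(b) - 12)^3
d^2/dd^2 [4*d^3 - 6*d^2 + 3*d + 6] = 24*d - 12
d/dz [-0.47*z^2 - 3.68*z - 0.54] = -0.94*z - 3.68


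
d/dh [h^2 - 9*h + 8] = 2*h - 9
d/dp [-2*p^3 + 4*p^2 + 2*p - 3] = -6*p^2 + 8*p + 2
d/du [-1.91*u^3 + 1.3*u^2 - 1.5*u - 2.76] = -5.73*u^2 + 2.6*u - 1.5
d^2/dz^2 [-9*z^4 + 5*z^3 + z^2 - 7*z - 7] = -108*z^2 + 30*z + 2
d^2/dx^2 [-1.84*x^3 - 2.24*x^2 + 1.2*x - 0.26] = -11.04*x - 4.48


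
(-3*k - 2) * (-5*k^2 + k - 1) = 15*k^3 + 7*k^2 + k + 2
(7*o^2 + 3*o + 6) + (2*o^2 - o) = 9*o^2 + 2*o + 6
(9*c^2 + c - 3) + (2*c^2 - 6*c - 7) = 11*c^2 - 5*c - 10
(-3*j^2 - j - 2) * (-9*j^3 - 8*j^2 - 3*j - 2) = 27*j^5 + 33*j^4 + 35*j^3 + 25*j^2 + 8*j + 4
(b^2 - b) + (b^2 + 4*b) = 2*b^2 + 3*b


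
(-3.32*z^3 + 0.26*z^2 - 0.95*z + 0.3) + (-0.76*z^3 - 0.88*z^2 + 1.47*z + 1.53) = -4.08*z^3 - 0.62*z^2 + 0.52*z + 1.83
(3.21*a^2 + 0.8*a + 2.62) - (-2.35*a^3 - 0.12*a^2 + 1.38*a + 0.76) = 2.35*a^3 + 3.33*a^2 - 0.58*a + 1.86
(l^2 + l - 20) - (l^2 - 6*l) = 7*l - 20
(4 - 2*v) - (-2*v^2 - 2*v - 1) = 2*v^2 + 5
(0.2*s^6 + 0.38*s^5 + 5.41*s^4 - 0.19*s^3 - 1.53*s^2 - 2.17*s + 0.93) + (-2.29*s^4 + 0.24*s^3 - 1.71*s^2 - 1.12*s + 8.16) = 0.2*s^6 + 0.38*s^5 + 3.12*s^4 + 0.05*s^3 - 3.24*s^2 - 3.29*s + 9.09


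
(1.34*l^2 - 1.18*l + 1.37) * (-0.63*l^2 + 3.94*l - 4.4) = -0.8442*l^4 + 6.023*l^3 - 11.4083*l^2 + 10.5898*l - 6.028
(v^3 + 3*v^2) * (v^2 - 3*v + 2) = v^5 - 7*v^3 + 6*v^2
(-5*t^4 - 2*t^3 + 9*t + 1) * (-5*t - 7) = 25*t^5 + 45*t^4 + 14*t^3 - 45*t^2 - 68*t - 7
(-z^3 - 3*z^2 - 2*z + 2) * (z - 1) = -z^4 - 2*z^3 + z^2 + 4*z - 2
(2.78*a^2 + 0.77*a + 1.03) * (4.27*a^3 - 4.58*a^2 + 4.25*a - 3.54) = 11.8706*a^5 - 9.4445*a^4 + 12.6865*a^3 - 11.2861*a^2 + 1.6517*a - 3.6462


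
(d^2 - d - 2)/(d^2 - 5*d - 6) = (d - 2)/(d - 6)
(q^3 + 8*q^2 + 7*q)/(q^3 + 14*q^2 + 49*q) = (q + 1)/(q + 7)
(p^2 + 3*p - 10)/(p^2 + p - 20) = (p - 2)/(p - 4)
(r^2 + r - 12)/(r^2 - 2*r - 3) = (r + 4)/(r + 1)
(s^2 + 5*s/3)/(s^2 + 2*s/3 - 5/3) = s/(s - 1)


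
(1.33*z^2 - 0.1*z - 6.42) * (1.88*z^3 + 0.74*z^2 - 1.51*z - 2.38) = 2.5004*z^5 + 0.7962*z^4 - 14.1519*z^3 - 7.7652*z^2 + 9.9322*z + 15.2796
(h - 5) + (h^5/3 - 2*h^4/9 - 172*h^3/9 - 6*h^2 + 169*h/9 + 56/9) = h^5/3 - 2*h^4/9 - 172*h^3/9 - 6*h^2 + 178*h/9 + 11/9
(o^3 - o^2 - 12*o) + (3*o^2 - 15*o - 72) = o^3 + 2*o^2 - 27*o - 72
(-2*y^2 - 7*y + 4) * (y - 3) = -2*y^3 - y^2 + 25*y - 12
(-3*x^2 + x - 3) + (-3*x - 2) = -3*x^2 - 2*x - 5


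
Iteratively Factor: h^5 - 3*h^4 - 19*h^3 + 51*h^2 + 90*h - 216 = (h + 3)*(h^4 - 6*h^3 - h^2 + 54*h - 72) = (h - 2)*(h + 3)*(h^3 - 4*h^2 - 9*h + 36) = (h - 3)*(h - 2)*(h + 3)*(h^2 - h - 12) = (h - 4)*(h - 3)*(h - 2)*(h + 3)*(h + 3)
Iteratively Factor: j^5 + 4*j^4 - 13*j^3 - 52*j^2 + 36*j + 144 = (j - 2)*(j^4 + 6*j^3 - j^2 - 54*j - 72) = (j - 2)*(j + 4)*(j^3 + 2*j^2 - 9*j - 18) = (j - 2)*(j + 3)*(j + 4)*(j^2 - j - 6) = (j - 2)*(j + 2)*(j + 3)*(j + 4)*(j - 3)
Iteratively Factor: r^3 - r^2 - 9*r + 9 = (r + 3)*(r^2 - 4*r + 3) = (r - 3)*(r + 3)*(r - 1)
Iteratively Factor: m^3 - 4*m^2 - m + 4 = (m + 1)*(m^2 - 5*m + 4) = (m - 1)*(m + 1)*(m - 4)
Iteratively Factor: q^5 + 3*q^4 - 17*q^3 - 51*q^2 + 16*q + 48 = (q + 1)*(q^4 + 2*q^3 - 19*q^2 - 32*q + 48) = (q + 1)*(q + 3)*(q^3 - q^2 - 16*q + 16) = (q - 4)*(q + 1)*(q + 3)*(q^2 + 3*q - 4) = (q - 4)*(q - 1)*(q + 1)*(q + 3)*(q + 4)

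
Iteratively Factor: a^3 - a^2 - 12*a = (a + 3)*(a^2 - 4*a) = (a - 4)*(a + 3)*(a)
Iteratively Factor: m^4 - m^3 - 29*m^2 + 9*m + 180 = (m + 4)*(m^3 - 5*m^2 - 9*m + 45) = (m - 3)*(m + 4)*(m^2 - 2*m - 15) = (m - 3)*(m + 3)*(m + 4)*(m - 5)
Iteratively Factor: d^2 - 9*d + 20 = (d - 5)*(d - 4)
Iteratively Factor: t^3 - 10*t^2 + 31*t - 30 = (t - 3)*(t^2 - 7*t + 10) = (t - 5)*(t - 3)*(t - 2)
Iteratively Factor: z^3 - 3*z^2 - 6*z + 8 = (z + 2)*(z^2 - 5*z + 4) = (z - 1)*(z + 2)*(z - 4)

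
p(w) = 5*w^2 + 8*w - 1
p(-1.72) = 0.03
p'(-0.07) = 7.30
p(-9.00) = 332.00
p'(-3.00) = -22.00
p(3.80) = 101.60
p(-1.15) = -3.59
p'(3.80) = 46.00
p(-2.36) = 7.97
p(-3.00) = 20.00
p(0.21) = 0.90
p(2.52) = 50.91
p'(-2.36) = -15.60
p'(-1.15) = -3.50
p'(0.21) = 10.10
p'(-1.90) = -11.00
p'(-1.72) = -9.20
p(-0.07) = -1.54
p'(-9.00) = -82.00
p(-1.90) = 1.85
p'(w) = 10*w + 8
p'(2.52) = 33.20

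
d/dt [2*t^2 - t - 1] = 4*t - 1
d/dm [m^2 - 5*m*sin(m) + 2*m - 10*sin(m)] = -5*m*cos(m) + 2*m - 5*sin(m) - 10*cos(m) + 2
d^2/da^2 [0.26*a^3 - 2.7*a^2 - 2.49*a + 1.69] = 1.56*a - 5.4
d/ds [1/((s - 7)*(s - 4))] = (11 - 2*s)/(s^4 - 22*s^3 + 177*s^2 - 616*s + 784)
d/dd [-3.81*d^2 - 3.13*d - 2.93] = -7.62*d - 3.13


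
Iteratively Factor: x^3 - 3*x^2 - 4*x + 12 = (x - 2)*(x^2 - x - 6) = (x - 3)*(x - 2)*(x + 2)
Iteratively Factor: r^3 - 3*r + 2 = (r + 2)*(r^2 - 2*r + 1) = (r - 1)*(r + 2)*(r - 1)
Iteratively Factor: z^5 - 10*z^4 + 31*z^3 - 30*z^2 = (z)*(z^4 - 10*z^3 + 31*z^2 - 30*z) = z*(z - 2)*(z^3 - 8*z^2 + 15*z) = z*(z - 5)*(z - 2)*(z^2 - 3*z) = z*(z - 5)*(z - 3)*(z - 2)*(z)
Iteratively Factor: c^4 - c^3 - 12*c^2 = (c + 3)*(c^3 - 4*c^2) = c*(c + 3)*(c^2 - 4*c) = c^2*(c + 3)*(c - 4)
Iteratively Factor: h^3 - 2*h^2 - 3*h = (h)*(h^2 - 2*h - 3) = h*(h + 1)*(h - 3)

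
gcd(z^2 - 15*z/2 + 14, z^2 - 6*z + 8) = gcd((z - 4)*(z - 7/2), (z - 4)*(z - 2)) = z - 4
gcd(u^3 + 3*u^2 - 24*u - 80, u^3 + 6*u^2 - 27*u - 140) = u^2 - u - 20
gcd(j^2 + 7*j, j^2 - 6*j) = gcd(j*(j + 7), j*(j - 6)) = j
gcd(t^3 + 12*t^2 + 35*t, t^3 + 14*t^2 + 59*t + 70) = t^2 + 12*t + 35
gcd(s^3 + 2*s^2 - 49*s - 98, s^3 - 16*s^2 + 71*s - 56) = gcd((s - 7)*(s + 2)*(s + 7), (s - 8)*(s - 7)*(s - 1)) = s - 7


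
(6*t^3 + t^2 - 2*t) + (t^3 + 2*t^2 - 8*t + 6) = 7*t^3 + 3*t^2 - 10*t + 6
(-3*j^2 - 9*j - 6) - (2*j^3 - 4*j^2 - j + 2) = -2*j^3 + j^2 - 8*j - 8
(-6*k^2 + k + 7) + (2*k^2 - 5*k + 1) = -4*k^2 - 4*k + 8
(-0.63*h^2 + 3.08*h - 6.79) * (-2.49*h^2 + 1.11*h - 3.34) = 1.5687*h^4 - 8.3685*h^3 + 22.4301*h^2 - 17.8241*h + 22.6786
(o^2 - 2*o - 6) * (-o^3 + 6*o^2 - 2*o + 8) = -o^5 + 8*o^4 - 8*o^3 - 24*o^2 - 4*o - 48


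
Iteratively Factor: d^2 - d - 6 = (d - 3)*(d + 2)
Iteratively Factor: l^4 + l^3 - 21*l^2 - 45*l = (l + 3)*(l^3 - 2*l^2 - 15*l) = (l - 5)*(l + 3)*(l^2 + 3*l) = l*(l - 5)*(l + 3)*(l + 3)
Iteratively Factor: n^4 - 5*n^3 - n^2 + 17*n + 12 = (n - 3)*(n^3 - 2*n^2 - 7*n - 4) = (n - 4)*(n - 3)*(n^2 + 2*n + 1) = (n - 4)*(n - 3)*(n + 1)*(n + 1)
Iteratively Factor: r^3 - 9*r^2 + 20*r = (r - 4)*(r^2 - 5*r) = r*(r - 4)*(r - 5)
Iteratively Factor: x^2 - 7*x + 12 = (x - 3)*(x - 4)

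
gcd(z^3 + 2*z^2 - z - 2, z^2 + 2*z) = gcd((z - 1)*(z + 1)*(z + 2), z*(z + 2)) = z + 2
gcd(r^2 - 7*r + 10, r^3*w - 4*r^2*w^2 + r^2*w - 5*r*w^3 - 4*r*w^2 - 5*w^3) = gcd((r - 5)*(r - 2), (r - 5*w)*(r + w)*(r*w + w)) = 1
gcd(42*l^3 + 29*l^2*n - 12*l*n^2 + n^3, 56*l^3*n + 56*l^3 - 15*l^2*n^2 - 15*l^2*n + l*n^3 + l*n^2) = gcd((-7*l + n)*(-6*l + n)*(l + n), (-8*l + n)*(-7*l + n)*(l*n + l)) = 7*l - n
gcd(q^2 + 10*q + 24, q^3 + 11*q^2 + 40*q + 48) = q + 4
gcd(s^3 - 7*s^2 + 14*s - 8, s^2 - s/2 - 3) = s - 2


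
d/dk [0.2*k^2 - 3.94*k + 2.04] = 0.4*k - 3.94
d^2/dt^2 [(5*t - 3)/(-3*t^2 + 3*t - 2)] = 6*(-3*(2*t - 1)^2*(5*t - 3) + (15*t - 8)*(3*t^2 - 3*t + 2))/(3*t^2 - 3*t + 2)^3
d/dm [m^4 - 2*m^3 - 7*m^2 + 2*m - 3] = 4*m^3 - 6*m^2 - 14*m + 2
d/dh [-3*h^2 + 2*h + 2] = 2 - 6*h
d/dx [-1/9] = 0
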